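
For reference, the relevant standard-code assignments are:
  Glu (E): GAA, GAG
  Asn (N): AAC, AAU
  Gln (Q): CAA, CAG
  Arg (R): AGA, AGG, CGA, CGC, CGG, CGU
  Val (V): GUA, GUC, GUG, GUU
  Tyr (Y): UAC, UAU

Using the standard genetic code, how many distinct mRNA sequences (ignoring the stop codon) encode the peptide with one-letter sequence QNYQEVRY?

Gln: 2 codons.
Asn: 2 codons.
Tyr: 2 codons.
Gln: 2 codons.
Glu: 2 codons.
Val: 4 codons.
Arg: 6 codons.
Tyr: 2 codons.
2 × 2 × 2 × 2 × 2 × 4 × 6 × 2 = 1536.

1536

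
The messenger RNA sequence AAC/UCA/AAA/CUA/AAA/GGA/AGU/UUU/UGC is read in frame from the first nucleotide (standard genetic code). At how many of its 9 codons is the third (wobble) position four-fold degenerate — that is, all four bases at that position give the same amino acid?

3

Codon 1 AAC (Asn): third position 2-fold.
Codon 2 UCA (Ser): third position 4-fold.
Codon 3 AAA (Lys): third position 2-fold.
Codon 4 CUA (Leu): third position 4-fold.
Codon 5 AAA (Lys): third position 2-fold.
Codon 6 GGA (Gly): third position 4-fold.
Codon 7 AGU (Ser): third position 2-fold.
Codon 8 UUU (Phe): third position 2-fold.
Codon 9 UGC (Cys): third position 2-fold.
Four-fold degenerate third positions: 3.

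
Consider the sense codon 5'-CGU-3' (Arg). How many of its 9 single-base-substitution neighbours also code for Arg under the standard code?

Position 1: none → 0 synonymous.
Position 2: none → 0 synonymous.
Position 3: CGC, CGA, CGG → 3 synonymous.
Total: 0 + 0 + 3 = 3.

3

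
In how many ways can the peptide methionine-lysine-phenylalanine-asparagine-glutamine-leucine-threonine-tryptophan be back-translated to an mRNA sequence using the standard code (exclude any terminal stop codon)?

Met: 1 codon.
Lys: 2 codons.
Phe: 2 codons.
Asn: 2 codons.
Gln: 2 codons.
Leu: 6 codons.
Thr: 4 codons.
Trp: 1 codon.
1 × 2 × 2 × 2 × 2 × 6 × 4 × 1 = 384.

384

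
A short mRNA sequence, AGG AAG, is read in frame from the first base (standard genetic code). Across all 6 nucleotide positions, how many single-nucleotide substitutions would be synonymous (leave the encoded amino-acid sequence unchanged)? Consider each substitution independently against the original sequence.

3

Codon 1 (AGG, Arg): 2 synonymous substitutions.
Codon 2 (AAG, Lys): 1 synonymous substitution.
Total: 2 + 1 = 3.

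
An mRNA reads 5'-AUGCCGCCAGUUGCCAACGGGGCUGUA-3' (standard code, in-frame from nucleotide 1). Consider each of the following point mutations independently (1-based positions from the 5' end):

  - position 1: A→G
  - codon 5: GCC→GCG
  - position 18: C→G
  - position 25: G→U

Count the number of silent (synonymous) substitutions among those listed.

1

Codon 1: AUG (Met) → GUG (Val) — missense.
Codon 5: GCC (Ala) → GCG (Ala) — synonymous.
Codon 6: AAC (Asn) → AAG (Lys) — missense.
Codon 9: GUA (Val) → UUA (Leu) — missense.
Synonymous: 1 of 4.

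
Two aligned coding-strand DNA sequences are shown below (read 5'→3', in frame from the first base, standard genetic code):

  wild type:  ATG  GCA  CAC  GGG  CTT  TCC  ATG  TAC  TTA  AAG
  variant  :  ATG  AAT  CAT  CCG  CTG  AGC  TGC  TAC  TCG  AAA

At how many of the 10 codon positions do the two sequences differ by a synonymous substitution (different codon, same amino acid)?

Codon 1: ATG Met / ATG Met — identical.
Codon 2: GCA Ala / AAT Asn — nonsynonymous.
Codon 3: CAC His / CAT His — synonymous.
Codon 4: GGG Gly / CCG Pro — nonsynonymous.
Codon 5: CTT Leu / CTG Leu — synonymous.
Codon 6: TCC Ser / AGC Ser — synonymous.
Codon 7: ATG Met / TGC Cys — nonsynonymous.
Codon 8: TAC Tyr / TAC Tyr — identical.
Codon 9: TTA Leu / TCG Ser — nonsynonymous.
Codon 10: AAG Lys / AAA Lys — synonymous.
Synonymous differences: 4.

4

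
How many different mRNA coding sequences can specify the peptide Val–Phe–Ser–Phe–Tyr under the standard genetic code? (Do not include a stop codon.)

Val: 4 codons.
Phe: 2 codons.
Ser: 6 codons.
Phe: 2 codons.
Tyr: 2 codons.
4 × 2 × 6 × 2 × 2 = 192.

192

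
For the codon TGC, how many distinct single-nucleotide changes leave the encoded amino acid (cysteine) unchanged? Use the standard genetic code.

Position 1: none → 0 synonymous.
Position 2: none → 0 synonymous.
Position 3: TGT → 1 synonymous.
Total: 0 + 0 + 1 = 1.

1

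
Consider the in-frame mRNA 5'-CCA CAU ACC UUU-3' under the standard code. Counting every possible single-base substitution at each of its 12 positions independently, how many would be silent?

Codon 1 (CCA, Pro): 3 synonymous substitutions.
Codon 2 (CAU, His): 1 synonymous substitution.
Codon 3 (ACC, Thr): 3 synonymous substitutions.
Codon 4 (UUU, Phe): 1 synonymous substitution.
Total: 3 + 1 + 3 + 1 = 8.

8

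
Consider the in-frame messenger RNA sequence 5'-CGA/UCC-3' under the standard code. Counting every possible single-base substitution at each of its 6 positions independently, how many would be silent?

7

Codon 1 (CGA, Arg): 4 synonymous substitutions.
Codon 2 (UCC, Ser): 3 synonymous substitutions.
Total: 4 + 3 = 7.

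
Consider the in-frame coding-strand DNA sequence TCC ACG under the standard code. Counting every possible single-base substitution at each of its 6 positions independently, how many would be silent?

6

Codon 1 (TCC, Ser): 3 synonymous substitutions.
Codon 2 (ACG, Thr): 3 synonymous substitutions.
Total: 3 + 3 = 6.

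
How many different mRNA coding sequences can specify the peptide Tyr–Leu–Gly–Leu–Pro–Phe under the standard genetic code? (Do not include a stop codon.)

Tyr: 2 codons.
Leu: 6 codons.
Gly: 4 codons.
Leu: 6 codons.
Pro: 4 codons.
Phe: 2 codons.
2 × 6 × 4 × 6 × 4 × 2 = 2304.

2304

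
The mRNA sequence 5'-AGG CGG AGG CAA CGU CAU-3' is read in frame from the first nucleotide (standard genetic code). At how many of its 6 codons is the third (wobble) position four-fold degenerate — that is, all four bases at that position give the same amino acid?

Codon 1 AGG (Arg): third position 2-fold.
Codon 2 CGG (Arg): third position 4-fold.
Codon 3 AGG (Arg): third position 2-fold.
Codon 4 CAA (Gln): third position 2-fold.
Codon 5 CGU (Arg): third position 4-fold.
Codon 6 CAU (His): third position 2-fold.
Four-fold degenerate third positions: 2.

2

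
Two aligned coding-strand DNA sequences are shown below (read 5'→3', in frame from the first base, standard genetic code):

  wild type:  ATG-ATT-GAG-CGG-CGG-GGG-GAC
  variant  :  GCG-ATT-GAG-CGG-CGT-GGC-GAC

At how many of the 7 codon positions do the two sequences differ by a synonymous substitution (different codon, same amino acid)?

Codon 1: ATG Met / GCG Ala — nonsynonymous.
Codon 2: ATT Ile / ATT Ile — identical.
Codon 3: GAG Glu / GAG Glu — identical.
Codon 4: CGG Arg / CGG Arg — identical.
Codon 5: CGG Arg / CGT Arg — synonymous.
Codon 6: GGG Gly / GGC Gly — synonymous.
Codon 7: GAC Asp / GAC Asp — identical.
Synonymous differences: 2.

2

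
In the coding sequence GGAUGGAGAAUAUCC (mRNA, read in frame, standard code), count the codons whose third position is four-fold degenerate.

2

Codon 1 GGA (Gly): third position 4-fold.
Codon 2 UGG (Trp): third position 1-fold.
Codon 3 AGA (Arg): third position 2-fold.
Codon 4 AUA (Ile): third position 3-fold.
Codon 5 UCC (Ser): third position 4-fold.
Four-fold degenerate third positions: 2.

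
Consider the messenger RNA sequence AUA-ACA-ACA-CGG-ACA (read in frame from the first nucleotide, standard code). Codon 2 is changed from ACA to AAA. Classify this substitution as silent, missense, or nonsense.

Position 5 falls in codon 2: ACA → Thr.
After the substitution the codon is AAA → Lys.
Thr ≠ Lys, so this is a missense mutation.

missense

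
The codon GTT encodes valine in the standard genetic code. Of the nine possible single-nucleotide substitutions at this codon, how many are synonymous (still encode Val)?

3

Position 1: none → 0 synonymous.
Position 2: none → 0 synonymous.
Position 3: GTC, GTA, GTG → 3 synonymous.
Total: 0 + 0 + 3 = 3.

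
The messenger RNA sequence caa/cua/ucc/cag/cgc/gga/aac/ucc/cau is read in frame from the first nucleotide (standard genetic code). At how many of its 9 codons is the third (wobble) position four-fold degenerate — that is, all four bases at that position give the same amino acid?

5

Codon 1 CAA (Gln): third position 2-fold.
Codon 2 CUA (Leu): third position 4-fold.
Codon 3 UCC (Ser): third position 4-fold.
Codon 4 CAG (Gln): third position 2-fold.
Codon 5 CGC (Arg): third position 4-fold.
Codon 6 GGA (Gly): third position 4-fold.
Codon 7 AAC (Asn): third position 2-fold.
Codon 8 UCC (Ser): third position 4-fold.
Codon 9 CAU (His): third position 2-fold.
Four-fold degenerate third positions: 5.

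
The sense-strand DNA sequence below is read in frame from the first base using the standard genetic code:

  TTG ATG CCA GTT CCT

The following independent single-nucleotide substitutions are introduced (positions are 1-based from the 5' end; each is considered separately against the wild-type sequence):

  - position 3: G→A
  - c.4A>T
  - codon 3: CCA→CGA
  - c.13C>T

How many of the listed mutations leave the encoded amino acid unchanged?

Codon 1: TTG (Leu) → TTA (Leu) — synonymous.
Codon 2: ATG (Met) → TTG (Leu) — missense.
Codon 3: CCA (Pro) → CGA (Arg) — missense.
Codon 5: CCT (Pro) → TCT (Ser) — missense.
Synonymous: 1 of 4.

1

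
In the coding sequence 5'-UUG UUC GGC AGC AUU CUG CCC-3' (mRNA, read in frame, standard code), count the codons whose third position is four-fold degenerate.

Codon 1 UUG (Leu): third position 2-fold.
Codon 2 UUC (Phe): third position 2-fold.
Codon 3 GGC (Gly): third position 4-fold.
Codon 4 AGC (Ser): third position 2-fold.
Codon 5 AUU (Ile): third position 3-fold.
Codon 6 CUG (Leu): third position 4-fold.
Codon 7 CCC (Pro): third position 4-fold.
Four-fold degenerate third positions: 3.

3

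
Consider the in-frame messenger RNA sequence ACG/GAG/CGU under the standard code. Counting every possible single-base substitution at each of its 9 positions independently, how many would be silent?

7

Codon 1 (ACG, Thr): 3 synonymous substitutions.
Codon 2 (GAG, Glu): 1 synonymous substitution.
Codon 3 (CGU, Arg): 3 synonymous substitutions.
Total: 3 + 1 + 3 = 7.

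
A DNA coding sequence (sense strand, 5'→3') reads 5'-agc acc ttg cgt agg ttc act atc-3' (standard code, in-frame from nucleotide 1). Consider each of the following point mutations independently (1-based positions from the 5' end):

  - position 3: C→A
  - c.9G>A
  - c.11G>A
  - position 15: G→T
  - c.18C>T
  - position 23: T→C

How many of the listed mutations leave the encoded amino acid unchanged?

2

Codon 1: AGC (Ser) → AGA (Arg) — missense.
Codon 3: TTG (Leu) → TTA (Leu) — synonymous.
Codon 4: CGT (Arg) → CAT (His) — missense.
Codon 5: AGG (Arg) → AGT (Ser) — missense.
Codon 6: TTC (Phe) → TTT (Phe) — synonymous.
Codon 8: ATC (Ile) → ACC (Thr) — missense.
Synonymous: 2 of 6.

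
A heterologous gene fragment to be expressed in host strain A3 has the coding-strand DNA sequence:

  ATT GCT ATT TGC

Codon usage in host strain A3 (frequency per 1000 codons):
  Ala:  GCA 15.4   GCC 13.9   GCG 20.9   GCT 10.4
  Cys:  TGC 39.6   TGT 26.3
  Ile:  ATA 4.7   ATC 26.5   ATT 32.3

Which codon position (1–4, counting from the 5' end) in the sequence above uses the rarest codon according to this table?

2

Codon 1 ATT (Ile): 32.3 per 1000.
Codon 2 GCT (Ala): 10.4 per 1000.
Codon 3 ATT (Ile): 32.3 per 1000.
Codon 4 TGC (Cys): 39.6 per 1000.
Lowest frequency is 10.4 at codon 2.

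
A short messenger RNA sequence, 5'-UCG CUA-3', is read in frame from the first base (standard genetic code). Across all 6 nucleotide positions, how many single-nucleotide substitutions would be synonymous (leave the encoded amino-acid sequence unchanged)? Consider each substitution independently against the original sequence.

Codon 1 (UCG, Ser): 3 synonymous substitutions.
Codon 2 (CUA, Leu): 4 synonymous substitutions.
Total: 3 + 4 = 7.

7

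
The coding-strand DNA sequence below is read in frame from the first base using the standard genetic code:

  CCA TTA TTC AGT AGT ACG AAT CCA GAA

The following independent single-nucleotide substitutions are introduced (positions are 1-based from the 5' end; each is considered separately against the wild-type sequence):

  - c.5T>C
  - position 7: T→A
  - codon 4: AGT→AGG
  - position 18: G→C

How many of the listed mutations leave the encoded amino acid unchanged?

Codon 2: TTA (Leu) → TCA (Ser) — missense.
Codon 3: TTC (Phe) → ATC (Ile) — missense.
Codon 4: AGT (Ser) → AGG (Arg) — missense.
Codon 6: ACG (Thr) → ACC (Thr) — synonymous.
Synonymous: 1 of 4.

1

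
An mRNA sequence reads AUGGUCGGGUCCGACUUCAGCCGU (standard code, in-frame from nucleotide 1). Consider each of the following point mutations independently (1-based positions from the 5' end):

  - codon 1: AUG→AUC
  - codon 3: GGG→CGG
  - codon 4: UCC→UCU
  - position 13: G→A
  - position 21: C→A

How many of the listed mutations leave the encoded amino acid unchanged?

1

Codon 1: AUG (Met) → AUC (Ile) — missense.
Codon 3: GGG (Gly) → CGG (Arg) — missense.
Codon 4: UCC (Ser) → UCU (Ser) — synonymous.
Codon 5: GAC (Asp) → AAC (Asn) — missense.
Codon 7: AGC (Ser) → AGA (Arg) — missense.
Synonymous: 1 of 5.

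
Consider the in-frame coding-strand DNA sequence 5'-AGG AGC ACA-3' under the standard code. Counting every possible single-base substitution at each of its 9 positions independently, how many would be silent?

6

Codon 1 (AGG, Arg): 2 synonymous substitutions.
Codon 2 (AGC, Ser): 1 synonymous substitution.
Codon 3 (ACA, Thr): 3 synonymous substitutions.
Total: 2 + 1 + 3 = 6.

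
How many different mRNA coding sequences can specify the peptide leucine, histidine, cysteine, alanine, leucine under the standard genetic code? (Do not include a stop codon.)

576

Leu: 6 codons.
His: 2 codons.
Cys: 2 codons.
Ala: 4 codons.
Leu: 6 codons.
6 × 2 × 2 × 4 × 6 = 576.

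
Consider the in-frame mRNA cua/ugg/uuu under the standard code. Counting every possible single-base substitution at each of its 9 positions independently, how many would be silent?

Codon 1 (CUA, Leu): 4 synonymous substitutions.
Codon 2 (UGG, Trp): 0 synonymous substitutions.
Codon 3 (UUU, Phe): 1 synonymous substitution.
Total: 4 + 0 + 1 = 5.

5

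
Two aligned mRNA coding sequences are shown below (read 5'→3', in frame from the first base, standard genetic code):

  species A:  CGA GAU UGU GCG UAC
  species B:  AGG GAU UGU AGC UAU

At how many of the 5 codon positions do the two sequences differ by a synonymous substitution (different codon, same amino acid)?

2

Codon 1: CGA Arg / AGG Arg — synonymous.
Codon 2: GAU Asp / GAU Asp — identical.
Codon 3: UGU Cys / UGU Cys — identical.
Codon 4: GCG Ala / AGC Ser — nonsynonymous.
Codon 5: UAC Tyr / UAU Tyr — synonymous.
Synonymous differences: 2.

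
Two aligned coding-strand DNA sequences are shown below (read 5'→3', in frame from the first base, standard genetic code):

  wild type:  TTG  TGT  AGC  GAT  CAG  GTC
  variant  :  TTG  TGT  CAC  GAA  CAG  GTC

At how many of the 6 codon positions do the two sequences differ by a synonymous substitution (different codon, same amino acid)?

0

Codon 1: TTG Leu / TTG Leu — identical.
Codon 2: TGT Cys / TGT Cys — identical.
Codon 3: AGC Ser / CAC His — nonsynonymous.
Codon 4: GAT Asp / GAA Glu — nonsynonymous.
Codon 5: CAG Gln / CAG Gln — identical.
Codon 6: GTC Val / GTC Val — identical.
Synonymous differences: 0.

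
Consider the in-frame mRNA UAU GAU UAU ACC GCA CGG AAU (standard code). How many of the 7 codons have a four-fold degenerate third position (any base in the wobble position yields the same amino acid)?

3

Codon 1 UAU (Tyr): third position 2-fold.
Codon 2 GAU (Asp): third position 2-fold.
Codon 3 UAU (Tyr): third position 2-fold.
Codon 4 ACC (Thr): third position 4-fold.
Codon 5 GCA (Ala): third position 4-fold.
Codon 6 CGG (Arg): third position 4-fold.
Codon 7 AAU (Asn): third position 2-fold.
Four-fold degenerate third positions: 3.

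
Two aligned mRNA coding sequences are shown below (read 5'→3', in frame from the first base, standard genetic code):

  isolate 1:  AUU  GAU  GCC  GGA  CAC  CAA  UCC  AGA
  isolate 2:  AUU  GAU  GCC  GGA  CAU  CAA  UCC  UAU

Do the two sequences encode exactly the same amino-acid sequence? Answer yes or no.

Codon 1: AUU Ile / AUU Ile — identical.
Codon 2: GAU Asp / GAU Asp — identical.
Codon 3: GCC Ala / GCC Ala — identical.
Codon 4: GGA Gly / GGA Gly — identical.
Codon 5: CAC His / CAU His — synonymous.
Codon 6: CAA Gln / CAA Gln — identical.
Codon 7: UCC Ser / UCC Ser — identical.
Codon 8: AGA Arg / UAU Tyr — nonsynonymous.
Nonsynonymous differences: 1 → different protein.

no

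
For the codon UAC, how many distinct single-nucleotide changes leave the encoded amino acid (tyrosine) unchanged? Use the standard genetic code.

1

Position 1: none → 0 synonymous.
Position 2: none → 0 synonymous.
Position 3: UAU → 1 synonymous.
Total: 0 + 0 + 1 = 1.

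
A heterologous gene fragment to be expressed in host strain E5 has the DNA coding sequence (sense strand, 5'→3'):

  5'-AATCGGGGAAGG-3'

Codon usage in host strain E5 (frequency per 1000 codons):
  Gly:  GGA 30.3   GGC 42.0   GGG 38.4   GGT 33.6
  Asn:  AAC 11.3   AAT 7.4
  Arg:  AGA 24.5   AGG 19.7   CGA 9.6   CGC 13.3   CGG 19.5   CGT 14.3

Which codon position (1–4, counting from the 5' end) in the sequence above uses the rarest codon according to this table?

Codon 1 AAT (Asn): 7.4 per 1000.
Codon 2 CGG (Arg): 19.5 per 1000.
Codon 3 GGA (Gly): 30.3 per 1000.
Codon 4 AGG (Arg): 19.7 per 1000.
Lowest frequency is 7.4 at codon 1.

1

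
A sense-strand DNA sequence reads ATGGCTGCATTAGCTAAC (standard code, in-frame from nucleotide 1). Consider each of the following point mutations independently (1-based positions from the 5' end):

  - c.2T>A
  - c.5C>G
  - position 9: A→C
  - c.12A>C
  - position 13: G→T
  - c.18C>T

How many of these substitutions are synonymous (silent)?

Codon 1: ATG (Met) → AAG (Lys) — missense.
Codon 2: GCT (Ala) → GGT (Gly) — missense.
Codon 3: GCA (Ala) → GCC (Ala) — synonymous.
Codon 4: TTA (Leu) → TTC (Phe) — missense.
Codon 5: GCT (Ala) → TCT (Ser) — missense.
Codon 6: AAC (Asn) → AAT (Asn) — synonymous.
Synonymous: 2 of 6.

2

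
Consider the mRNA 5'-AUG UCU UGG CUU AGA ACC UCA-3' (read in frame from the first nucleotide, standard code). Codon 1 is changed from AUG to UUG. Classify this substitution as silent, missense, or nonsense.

missense

Position 1 falls in codon 1: AUG → Met.
After the substitution the codon is UUG → Leu.
Met ≠ Leu, so this is a missense mutation.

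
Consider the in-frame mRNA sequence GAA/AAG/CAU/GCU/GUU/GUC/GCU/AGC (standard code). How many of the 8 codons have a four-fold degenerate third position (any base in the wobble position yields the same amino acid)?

Codon 1 GAA (Glu): third position 2-fold.
Codon 2 AAG (Lys): third position 2-fold.
Codon 3 CAU (His): third position 2-fold.
Codon 4 GCU (Ala): third position 4-fold.
Codon 5 GUU (Val): third position 4-fold.
Codon 6 GUC (Val): third position 4-fold.
Codon 7 GCU (Ala): third position 4-fold.
Codon 8 AGC (Ser): third position 2-fold.
Four-fold degenerate third positions: 4.

4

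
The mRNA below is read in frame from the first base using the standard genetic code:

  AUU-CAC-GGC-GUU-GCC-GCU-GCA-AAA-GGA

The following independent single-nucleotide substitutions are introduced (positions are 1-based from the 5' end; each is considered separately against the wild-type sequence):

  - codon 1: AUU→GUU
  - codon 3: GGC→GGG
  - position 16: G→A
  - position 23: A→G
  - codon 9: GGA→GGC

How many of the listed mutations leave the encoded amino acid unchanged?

Codon 1: AUU (Ile) → GUU (Val) — missense.
Codon 3: GGC (Gly) → GGG (Gly) — synonymous.
Codon 6: GCU (Ala) → ACU (Thr) — missense.
Codon 8: AAA (Lys) → AGA (Arg) — missense.
Codon 9: GGA (Gly) → GGC (Gly) — synonymous.
Synonymous: 2 of 5.

2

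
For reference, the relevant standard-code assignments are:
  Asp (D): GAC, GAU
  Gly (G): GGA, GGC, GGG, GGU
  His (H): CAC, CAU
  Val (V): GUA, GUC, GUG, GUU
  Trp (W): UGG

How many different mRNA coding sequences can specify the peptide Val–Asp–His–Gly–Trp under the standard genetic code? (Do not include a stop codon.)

64

Val: 4 codons.
Asp: 2 codons.
His: 2 codons.
Gly: 4 codons.
Trp: 1 codon.
4 × 2 × 2 × 4 × 1 = 64.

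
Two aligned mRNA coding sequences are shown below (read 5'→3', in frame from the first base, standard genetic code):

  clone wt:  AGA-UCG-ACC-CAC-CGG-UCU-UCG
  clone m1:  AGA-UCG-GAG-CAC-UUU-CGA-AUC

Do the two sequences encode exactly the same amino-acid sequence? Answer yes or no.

Codon 1: AGA Arg / AGA Arg — identical.
Codon 2: UCG Ser / UCG Ser — identical.
Codon 3: ACC Thr / GAG Glu — nonsynonymous.
Codon 4: CAC His / CAC His — identical.
Codon 5: CGG Arg / UUU Phe — nonsynonymous.
Codon 6: UCU Ser / CGA Arg — nonsynonymous.
Codon 7: UCG Ser / AUC Ile — nonsynonymous.
Nonsynonymous differences: 4 → different protein.

no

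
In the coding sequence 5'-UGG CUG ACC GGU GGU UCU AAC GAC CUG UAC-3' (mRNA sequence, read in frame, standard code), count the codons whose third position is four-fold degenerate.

Codon 1 UGG (Trp): third position 1-fold.
Codon 2 CUG (Leu): third position 4-fold.
Codon 3 ACC (Thr): third position 4-fold.
Codon 4 GGU (Gly): third position 4-fold.
Codon 5 GGU (Gly): third position 4-fold.
Codon 6 UCU (Ser): third position 4-fold.
Codon 7 AAC (Asn): third position 2-fold.
Codon 8 GAC (Asp): third position 2-fold.
Codon 9 CUG (Leu): third position 4-fold.
Codon 10 UAC (Tyr): third position 2-fold.
Four-fold degenerate third positions: 6.

6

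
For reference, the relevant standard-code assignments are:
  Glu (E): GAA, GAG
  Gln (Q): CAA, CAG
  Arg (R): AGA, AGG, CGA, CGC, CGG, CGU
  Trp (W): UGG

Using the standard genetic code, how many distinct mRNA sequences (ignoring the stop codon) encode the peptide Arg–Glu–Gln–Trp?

Arg: 6 codons.
Glu: 2 codons.
Gln: 2 codons.
Trp: 1 codon.
6 × 2 × 2 × 1 = 24.

24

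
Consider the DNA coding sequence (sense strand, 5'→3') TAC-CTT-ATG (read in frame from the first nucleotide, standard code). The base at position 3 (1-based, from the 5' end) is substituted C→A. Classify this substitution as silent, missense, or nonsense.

nonsense

Position 3 falls in codon 1: TAC → Tyr.
After the substitution the codon is TAA → Stop.
The new codon is a stop codon, so this is a nonsense mutation.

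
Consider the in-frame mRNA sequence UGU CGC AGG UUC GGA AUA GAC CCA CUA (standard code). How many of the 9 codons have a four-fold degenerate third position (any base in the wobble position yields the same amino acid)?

Codon 1 UGU (Cys): third position 2-fold.
Codon 2 CGC (Arg): third position 4-fold.
Codon 3 AGG (Arg): third position 2-fold.
Codon 4 UUC (Phe): third position 2-fold.
Codon 5 GGA (Gly): third position 4-fold.
Codon 6 AUA (Ile): third position 3-fold.
Codon 7 GAC (Asp): third position 2-fold.
Codon 8 CCA (Pro): third position 4-fold.
Codon 9 CUA (Leu): third position 4-fold.
Four-fold degenerate third positions: 4.

4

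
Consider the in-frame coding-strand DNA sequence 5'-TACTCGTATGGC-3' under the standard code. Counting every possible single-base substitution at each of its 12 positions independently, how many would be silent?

8

Codon 1 (TAC, Tyr): 1 synonymous substitution.
Codon 2 (TCG, Ser): 3 synonymous substitutions.
Codon 3 (TAT, Tyr): 1 synonymous substitution.
Codon 4 (GGC, Gly): 3 synonymous substitutions.
Total: 1 + 3 + 1 + 3 = 8.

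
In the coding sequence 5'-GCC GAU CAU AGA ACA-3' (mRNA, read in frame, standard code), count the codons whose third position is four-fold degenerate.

2

Codon 1 GCC (Ala): third position 4-fold.
Codon 2 GAU (Asp): third position 2-fold.
Codon 3 CAU (His): third position 2-fold.
Codon 4 AGA (Arg): third position 2-fold.
Codon 5 ACA (Thr): third position 4-fold.
Four-fold degenerate third positions: 2.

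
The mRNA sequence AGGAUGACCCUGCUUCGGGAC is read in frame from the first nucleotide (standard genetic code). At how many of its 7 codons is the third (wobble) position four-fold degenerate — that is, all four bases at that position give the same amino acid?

4

Codon 1 AGG (Arg): third position 2-fold.
Codon 2 AUG (Met): third position 1-fold.
Codon 3 ACC (Thr): third position 4-fold.
Codon 4 CUG (Leu): third position 4-fold.
Codon 5 CUU (Leu): third position 4-fold.
Codon 6 CGG (Arg): third position 4-fold.
Codon 7 GAC (Asp): third position 2-fold.
Four-fold degenerate third positions: 4.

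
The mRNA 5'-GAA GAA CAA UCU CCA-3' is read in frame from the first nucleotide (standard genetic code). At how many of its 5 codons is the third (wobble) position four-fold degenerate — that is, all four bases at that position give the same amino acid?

Codon 1 GAA (Glu): third position 2-fold.
Codon 2 GAA (Glu): third position 2-fold.
Codon 3 CAA (Gln): third position 2-fold.
Codon 4 UCU (Ser): third position 4-fold.
Codon 5 CCA (Pro): third position 4-fold.
Four-fold degenerate third positions: 2.

2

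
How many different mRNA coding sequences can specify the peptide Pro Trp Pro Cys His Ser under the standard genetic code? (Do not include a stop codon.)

384

Pro: 4 codons.
Trp: 1 codon.
Pro: 4 codons.
Cys: 2 codons.
His: 2 codons.
Ser: 6 codons.
4 × 1 × 4 × 2 × 2 × 6 = 384.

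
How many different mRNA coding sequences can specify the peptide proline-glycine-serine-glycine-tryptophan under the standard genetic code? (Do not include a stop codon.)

Pro: 4 codons.
Gly: 4 codons.
Ser: 6 codons.
Gly: 4 codons.
Trp: 1 codon.
4 × 4 × 6 × 4 × 1 = 384.

384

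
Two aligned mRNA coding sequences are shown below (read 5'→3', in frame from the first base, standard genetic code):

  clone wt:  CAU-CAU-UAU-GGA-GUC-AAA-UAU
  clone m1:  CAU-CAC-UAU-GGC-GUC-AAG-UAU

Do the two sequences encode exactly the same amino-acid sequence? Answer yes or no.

Codon 1: CAU His / CAU His — identical.
Codon 2: CAU His / CAC His — synonymous.
Codon 3: UAU Tyr / UAU Tyr — identical.
Codon 4: GGA Gly / GGC Gly — synonymous.
Codon 5: GUC Val / GUC Val — identical.
Codon 6: AAA Lys / AAG Lys — synonymous.
Codon 7: UAU Tyr / UAU Tyr — identical.
Nonsynonymous differences: 0 → same protein.

yes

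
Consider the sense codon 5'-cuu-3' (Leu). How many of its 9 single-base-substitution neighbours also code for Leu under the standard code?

3

Position 1: none → 0 synonymous.
Position 2: none → 0 synonymous.
Position 3: CUC, CUA, CUG → 3 synonymous.
Total: 0 + 0 + 3 = 3.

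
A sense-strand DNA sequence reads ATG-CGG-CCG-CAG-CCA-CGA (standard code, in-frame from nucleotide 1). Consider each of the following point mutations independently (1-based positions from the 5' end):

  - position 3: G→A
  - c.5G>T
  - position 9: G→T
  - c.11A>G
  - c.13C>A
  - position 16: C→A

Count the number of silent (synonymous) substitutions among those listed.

2

Codon 1: ATG (Met) → ATA (Ile) — missense.
Codon 2: CGG (Arg) → CTG (Leu) — missense.
Codon 3: CCG (Pro) → CCT (Pro) — synonymous.
Codon 4: CAG (Gln) → CGG (Arg) — missense.
Codon 5: CCA (Pro) → ACA (Thr) — missense.
Codon 6: CGA (Arg) → AGA (Arg) — synonymous.
Synonymous: 2 of 6.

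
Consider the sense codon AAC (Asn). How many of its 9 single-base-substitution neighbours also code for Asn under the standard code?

Position 1: none → 0 synonymous.
Position 2: none → 0 synonymous.
Position 3: AAU → 1 synonymous.
Total: 0 + 0 + 1 = 1.

1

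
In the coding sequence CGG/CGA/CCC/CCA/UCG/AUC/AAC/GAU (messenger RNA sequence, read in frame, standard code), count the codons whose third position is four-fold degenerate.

5

Codon 1 CGG (Arg): third position 4-fold.
Codon 2 CGA (Arg): third position 4-fold.
Codon 3 CCC (Pro): third position 4-fold.
Codon 4 CCA (Pro): third position 4-fold.
Codon 5 UCG (Ser): third position 4-fold.
Codon 6 AUC (Ile): third position 3-fold.
Codon 7 AAC (Asn): third position 2-fold.
Codon 8 GAU (Asp): third position 2-fold.
Four-fold degenerate third positions: 5.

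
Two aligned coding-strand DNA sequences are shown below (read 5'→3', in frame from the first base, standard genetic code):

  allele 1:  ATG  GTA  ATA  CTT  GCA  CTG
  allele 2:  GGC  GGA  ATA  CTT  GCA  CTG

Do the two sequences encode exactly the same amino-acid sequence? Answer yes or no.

Codon 1: ATG Met / GGC Gly — nonsynonymous.
Codon 2: GTA Val / GGA Gly — nonsynonymous.
Codon 3: ATA Ile / ATA Ile — identical.
Codon 4: CTT Leu / CTT Leu — identical.
Codon 5: GCA Ala / GCA Ala — identical.
Codon 6: CTG Leu / CTG Leu — identical.
Nonsynonymous differences: 2 → different protein.

no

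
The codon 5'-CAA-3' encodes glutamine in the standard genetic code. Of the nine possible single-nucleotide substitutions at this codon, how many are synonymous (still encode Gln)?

Position 1: none → 0 synonymous.
Position 2: none → 0 synonymous.
Position 3: CAG → 1 synonymous.
Total: 0 + 0 + 1 = 1.

1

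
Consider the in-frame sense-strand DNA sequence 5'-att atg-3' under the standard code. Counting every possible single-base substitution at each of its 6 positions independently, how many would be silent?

Codon 1 (ATT, Ile): 2 synonymous substitutions.
Codon 2 (ATG, Met): 0 synonymous substitutions.
Total: 2 + 0 = 2.

2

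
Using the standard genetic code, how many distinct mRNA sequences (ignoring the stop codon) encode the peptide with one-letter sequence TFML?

48

Thr: 4 codons.
Phe: 2 codons.
Met: 1 codon.
Leu: 6 codons.
4 × 2 × 1 × 6 = 48.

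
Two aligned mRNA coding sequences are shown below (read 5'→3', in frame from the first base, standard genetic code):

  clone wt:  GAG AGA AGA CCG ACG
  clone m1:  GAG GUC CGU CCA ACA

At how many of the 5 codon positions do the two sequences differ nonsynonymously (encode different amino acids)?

Codon 1: GAG Glu / GAG Glu — identical.
Codon 2: AGA Arg / GUC Val — nonsynonymous.
Codon 3: AGA Arg / CGU Arg — synonymous.
Codon 4: CCG Pro / CCA Pro — synonymous.
Codon 5: ACG Thr / ACA Thr — synonymous.
Nonsynonymous differences: 1.

1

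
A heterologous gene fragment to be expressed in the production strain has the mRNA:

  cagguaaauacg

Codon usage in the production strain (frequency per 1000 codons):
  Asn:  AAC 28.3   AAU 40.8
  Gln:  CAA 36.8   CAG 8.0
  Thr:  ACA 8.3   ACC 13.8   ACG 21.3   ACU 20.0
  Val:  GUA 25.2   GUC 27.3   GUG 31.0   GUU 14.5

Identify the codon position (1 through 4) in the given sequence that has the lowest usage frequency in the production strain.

1

Codon 1 CAG (Gln): 8.0 per 1000.
Codon 2 GUA (Val): 25.2 per 1000.
Codon 3 AAU (Asn): 40.8 per 1000.
Codon 4 ACG (Thr): 21.3 per 1000.
Lowest frequency is 8.0 at codon 1.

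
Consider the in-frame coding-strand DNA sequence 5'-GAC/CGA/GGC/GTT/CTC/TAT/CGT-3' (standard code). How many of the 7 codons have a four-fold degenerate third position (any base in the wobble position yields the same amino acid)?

Codon 1 GAC (Asp): third position 2-fold.
Codon 2 CGA (Arg): third position 4-fold.
Codon 3 GGC (Gly): third position 4-fold.
Codon 4 GTT (Val): third position 4-fold.
Codon 5 CTC (Leu): third position 4-fold.
Codon 6 TAT (Tyr): third position 2-fold.
Codon 7 CGT (Arg): third position 4-fold.
Four-fold degenerate third positions: 5.

5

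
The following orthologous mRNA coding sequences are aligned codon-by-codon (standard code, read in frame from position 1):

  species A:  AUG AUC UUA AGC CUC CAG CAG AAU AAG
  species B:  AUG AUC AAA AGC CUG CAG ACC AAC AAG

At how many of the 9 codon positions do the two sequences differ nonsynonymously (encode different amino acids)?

Codon 1: AUG Met / AUG Met — identical.
Codon 2: AUC Ile / AUC Ile — identical.
Codon 3: UUA Leu / AAA Lys — nonsynonymous.
Codon 4: AGC Ser / AGC Ser — identical.
Codon 5: CUC Leu / CUG Leu — synonymous.
Codon 6: CAG Gln / CAG Gln — identical.
Codon 7: CAG Gln / ACC Thr — nonsynonymous.
Codon 8: AAU Asn / AAC Asn — synonymous.
Codon 9: AAG Lys / AAG Lys — identical.
Nonsynonymous differences: 2.

2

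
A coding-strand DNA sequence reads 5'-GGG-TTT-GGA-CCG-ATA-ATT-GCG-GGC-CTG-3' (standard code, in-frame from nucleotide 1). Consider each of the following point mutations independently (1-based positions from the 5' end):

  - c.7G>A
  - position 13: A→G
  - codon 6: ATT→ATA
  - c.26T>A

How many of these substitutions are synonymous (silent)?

1

Codon 3: GGA (Gly) → AGA (Arg) — missense.
Codon 5: ATA (Ile) → GTA (Val) — missense.
Codon 6: ATT (Ile) → ATA (Ile) — synonymous.
Codon 9: CTG (Leu) → CAG (Gln) — missense.
Synonymous: 1 of 4.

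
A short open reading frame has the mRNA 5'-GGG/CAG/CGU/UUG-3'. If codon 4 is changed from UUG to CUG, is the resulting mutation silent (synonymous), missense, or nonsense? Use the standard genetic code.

Position 10 falls in codon 4: UUG → Leu.
After the substitution the codon is CUG → Leu.
Both encode Leu, so the change is synonymous.

silent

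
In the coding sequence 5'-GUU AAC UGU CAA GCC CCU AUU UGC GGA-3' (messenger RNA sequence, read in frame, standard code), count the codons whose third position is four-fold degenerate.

4

Codon 1 GUU (Val): third position 4-fold.
Codon 2 AAC (Asn): third position 2-fold.
Codon 3 UGU (Cys): third position 2-fold.
Codon 4 CAA (Gln): third position 2-fold.
Codon 5 GCC (Ala): third position 4-fold.
Codon 6 CCU (Pro): third position 4-fold.
Codon 7 AUU (Ile): third position 3-fold.
Codon 8 UGC (Cys): third position 2-fold.
Codon 9 GGA (Gly): third position 4-fold.
Four-fold degenerate third positions: 4.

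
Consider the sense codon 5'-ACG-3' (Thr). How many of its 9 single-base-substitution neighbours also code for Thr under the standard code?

3

Position 1: none → 0 synonymous.
Position 2: none → 0 synonymous.
Position 3: ACT, ACC, ACA → 3 synonymous.
Total: 0 + 0 + 3 = 3.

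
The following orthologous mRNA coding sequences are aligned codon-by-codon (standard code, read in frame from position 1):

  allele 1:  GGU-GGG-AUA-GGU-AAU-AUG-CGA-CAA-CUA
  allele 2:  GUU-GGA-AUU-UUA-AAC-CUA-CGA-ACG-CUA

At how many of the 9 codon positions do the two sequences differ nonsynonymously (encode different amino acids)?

Codon 1: GGU Gly / GUU Val — nonsynonymous.
Codon 2: GGG Gly / GGA Gly — synonymous.
Codon 3: AUA Ile / AUU Ile — synonymous.
Codon 4: GGU Gly / UUA Leu — nonsynonymous.
Codon 5: AAU Asn / AAC Asn — synonymous.
Codon 6: AUG Met / CUA Leu — nonsynonymous.
Codon 7: CGA Arg / CGA Arg — identical.
Codon 8: CAA Gln / ACG Thr — nonsynonymous.
Codon 9: CUA Leu / CUA Leu — identical.
Nonsynonymous differences: 4.

4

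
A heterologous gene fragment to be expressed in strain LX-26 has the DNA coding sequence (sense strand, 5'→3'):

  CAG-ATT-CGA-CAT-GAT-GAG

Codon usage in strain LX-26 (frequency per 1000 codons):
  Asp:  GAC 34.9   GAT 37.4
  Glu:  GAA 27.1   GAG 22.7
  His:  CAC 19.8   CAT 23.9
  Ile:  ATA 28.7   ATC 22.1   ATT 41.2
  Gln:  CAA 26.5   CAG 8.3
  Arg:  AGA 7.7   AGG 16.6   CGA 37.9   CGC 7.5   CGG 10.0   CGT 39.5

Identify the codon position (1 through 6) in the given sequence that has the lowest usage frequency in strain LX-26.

1

Codon 1 CAG (Gln): 8.3 per 1000.
Codon 2 ATT (Ile): 41.2 per 1000.
Codon 3 CGA (Arg): 37.9 per 1000.
Codon 4 CAT (His): 23.9 per 1000.
Codon 5 GAT (Asp): 37.4 per 1000.
Codon 6 GAG (Glu): 22.7 per 1000.
Lowest frequency is 8.3 at codon 1.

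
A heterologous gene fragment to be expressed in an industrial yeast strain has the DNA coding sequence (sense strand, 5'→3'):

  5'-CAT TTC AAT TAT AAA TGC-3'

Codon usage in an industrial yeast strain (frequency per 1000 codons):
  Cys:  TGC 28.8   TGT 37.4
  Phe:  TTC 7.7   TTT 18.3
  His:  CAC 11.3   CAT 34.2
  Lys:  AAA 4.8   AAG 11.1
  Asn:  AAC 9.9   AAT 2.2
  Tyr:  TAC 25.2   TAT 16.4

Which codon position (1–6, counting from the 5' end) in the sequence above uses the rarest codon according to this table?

Codon 1 CAT (His): 34.2 per 1000.
Codon 2 TTC (Phe): 7.7 per 1000.
Codon 3 AAT (Asn): 2.2 per 1000.
Codon 4 TAT (Tyr): 16.4 per 1000.
Codon 5 AAA (Lys): 4.8 per 1000.
Codon 6 TGC (Cys): 28.8 per 1000.
Lowest frequency is 2.2 at codon 3.

3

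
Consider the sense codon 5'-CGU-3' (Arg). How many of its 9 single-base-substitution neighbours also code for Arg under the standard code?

3

Position 1: none → 0 synonymous.
Position 2: none → 0 synonymous.
Position 3: CGC, CGA, CGG → 3 synonymous.
Total: 0 + 0 + 3 = 3.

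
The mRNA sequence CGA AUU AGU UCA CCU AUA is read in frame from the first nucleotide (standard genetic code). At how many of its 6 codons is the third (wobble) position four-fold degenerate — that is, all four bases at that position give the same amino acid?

Codon 1 CGA (Arg): third position 4-fold.
Codon 2 AUU (Ile): third position 3-fold.
Codon 3 AGU (Ser): third position 2-fold.
Codon 4 UCA (Ser): third position 4-fold.
Codon 5 CCU (Pro): third position 4-fold.
Codon 6 AUA (Ile): third position 3-fold.
Four-fold degenerate third positions: 3.

3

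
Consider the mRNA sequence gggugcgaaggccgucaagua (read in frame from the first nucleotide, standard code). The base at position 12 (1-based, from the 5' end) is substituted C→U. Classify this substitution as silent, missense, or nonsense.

Position 12 falls in codon 4: GGC → Gly.
After the substitution the codon is GGU → Gly.
Both encode Gly, so the change is synonymous.

silent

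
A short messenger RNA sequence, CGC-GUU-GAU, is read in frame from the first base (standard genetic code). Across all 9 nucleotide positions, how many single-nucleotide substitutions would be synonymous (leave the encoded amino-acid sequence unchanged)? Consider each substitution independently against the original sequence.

7

Codon 1 (CGC, Arg): 3 synonymous substitutions.
Codon 2 (GUU, Val): 3 synonymous substitutions.
Codon 3 (GAU, Asp): 1 synonymous substitution.
Total: 3 + 3 + 1 = 7.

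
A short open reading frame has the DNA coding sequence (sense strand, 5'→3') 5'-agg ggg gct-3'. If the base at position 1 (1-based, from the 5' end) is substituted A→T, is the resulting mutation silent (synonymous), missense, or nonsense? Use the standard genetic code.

missense

Position 1 falls in codon 1: AGG → Arg.
After the substitution the codon is TGG → Trp.
Arg ≠ Trp, so this is a missense mutation.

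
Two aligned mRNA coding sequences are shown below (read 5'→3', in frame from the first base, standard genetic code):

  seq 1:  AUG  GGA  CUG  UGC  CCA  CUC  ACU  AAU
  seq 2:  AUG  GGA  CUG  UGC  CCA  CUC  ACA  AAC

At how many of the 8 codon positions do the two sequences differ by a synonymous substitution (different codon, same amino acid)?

Codon 1: AUG Met / AUG Met — identical.
Codon 2: GGA Gly / GGA Gly — identical.
Codon 3: CUG Leu / CUG Leu — identical.
Codon 4: UGC Cys / UGC Cys — identical.
Codon 5: CCA Pro / CCA Pro — identical.
Codon 6: CUC Leu / CUC Leu — identical.
Codon 7: ACU Thr / ACA Thr — synonymous.
Codon 8: AAU Asn / AAC Asn — synonymous.
Synonymous differences: 2.

2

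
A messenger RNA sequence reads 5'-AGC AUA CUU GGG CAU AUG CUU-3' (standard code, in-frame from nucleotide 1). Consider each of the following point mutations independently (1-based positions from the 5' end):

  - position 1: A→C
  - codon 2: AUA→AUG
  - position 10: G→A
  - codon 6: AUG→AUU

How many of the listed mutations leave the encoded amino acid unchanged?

0

Codon 1: AGC (Ser) → CGC (Arg) — missense.
Codon 2: AUA (Ile) → AUG (Met) — missense.
Codon 4: GGG (Gly) → AGG (Arg) — missense.
Codon 6: AUG (Met) → AUU (Ile) — missense.
Synonymous: 0 of 4.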